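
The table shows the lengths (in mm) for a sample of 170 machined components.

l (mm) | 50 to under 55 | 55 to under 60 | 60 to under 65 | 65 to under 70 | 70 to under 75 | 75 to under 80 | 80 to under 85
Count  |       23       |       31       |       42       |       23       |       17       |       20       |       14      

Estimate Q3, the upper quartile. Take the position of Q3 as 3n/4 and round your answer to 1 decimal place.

72.5

Cumulative frequencies: 23, 54, 96, 119, 136, 156, 170
n = 170; position = 3n/4 = 127.5.
This falls in the class 70 to under 75: L = 70, F = 119, f = 17, h = 5.
Upper quartile ≈ 70 + ((127.5 − 119) / 17) × 5 = 72.5000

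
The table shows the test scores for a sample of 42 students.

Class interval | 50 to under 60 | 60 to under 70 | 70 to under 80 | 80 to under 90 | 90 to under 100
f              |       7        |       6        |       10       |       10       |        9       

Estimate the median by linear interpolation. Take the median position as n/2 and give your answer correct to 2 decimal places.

Cumulative frequencies: 7, 13, 23, 33, 42
n = 42; position = n/2 = 21.
This falls in the class 70 to under 80: L = 70, F = 13, f = 10, h = 10.
Median ≈ 70 + ((21 − 13) / 10) × 10 = 78.0000

78.00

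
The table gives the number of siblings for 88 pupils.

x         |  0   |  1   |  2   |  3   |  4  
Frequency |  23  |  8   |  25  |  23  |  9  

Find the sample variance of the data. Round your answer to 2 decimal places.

Values: 0, 1, 2, 3, 4
n = 88, Σfx = 163, mean = 1.8523
Σfx² = 459
Σf(x − x̄)² = Σfx² − (Σfx)²/n = 459 − 163²/88 = 157.0795
Sample variance = 157.0795 / 87 = 1.8055

1.81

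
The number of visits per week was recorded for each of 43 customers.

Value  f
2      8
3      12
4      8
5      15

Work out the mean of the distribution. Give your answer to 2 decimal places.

3.70

Values: 2, 3, 4, 5
Σfx = 8×2 + 12×3 + 8×4 + 15×5 = 159
n = Σf = 43
Mean = 159 / 43 = 3.6977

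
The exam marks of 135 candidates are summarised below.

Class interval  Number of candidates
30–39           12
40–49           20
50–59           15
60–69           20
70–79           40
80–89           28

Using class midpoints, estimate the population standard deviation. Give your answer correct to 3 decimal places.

16.212

Midpoints: 34.5, 44.5, 54.5, 64.5, 74.5, 84.5
n = 135, Σfm = 8757.5, mean = 64.8704
Σfm² = 603583.75
Σf(m − x̄)² = Σfm² − (Σfm)²/n = 603583.75 − 8757.5²/135 = 35481.4815
Population variance = 35481.4815 / 135 = 262.8258
Standard deviation = √262.8258 = 16.2119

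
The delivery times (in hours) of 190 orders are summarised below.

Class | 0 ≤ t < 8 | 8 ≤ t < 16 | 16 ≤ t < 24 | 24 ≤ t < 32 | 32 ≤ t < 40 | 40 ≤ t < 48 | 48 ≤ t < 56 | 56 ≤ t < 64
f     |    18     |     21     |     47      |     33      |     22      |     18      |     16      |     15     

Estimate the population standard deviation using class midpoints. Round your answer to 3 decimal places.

Midpoints: 4, 12, 20, 28, 36, 44, 52, 60
n = 190, Σfm = 5504, mean = 28.9684
Σfm² = 208608
Σf(m − x̄)² = Σfm² − (Σfm)²/n = 208608 − 5504²/190 = 49165.8105
Population variance = 49165.8105 / 190 = 258.7674
Standard deviation = √258.7674 = 16.0862

16.086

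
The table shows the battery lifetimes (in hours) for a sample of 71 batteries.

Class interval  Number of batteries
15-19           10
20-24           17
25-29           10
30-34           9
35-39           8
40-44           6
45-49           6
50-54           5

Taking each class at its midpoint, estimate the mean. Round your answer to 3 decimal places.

30.873

Midpoints: 17, 22, 27, 32, 37, 42, 47, 52
Σfm = 10×17 + 17×22 + 10×27 + 9×32 + 8×37 + 6×42 + 6×47 + 5×52 = 2192
n = Σf = 71
Mean = 2192 / 71 = 30.8732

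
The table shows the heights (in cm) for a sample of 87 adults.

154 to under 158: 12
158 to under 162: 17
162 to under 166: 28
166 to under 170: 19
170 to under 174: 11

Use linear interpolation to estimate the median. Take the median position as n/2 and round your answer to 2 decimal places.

Cumulative frequencies: 12, 29, 57, 76, 87
n = 87; position = n/2 = 43.5.
This falls in the class 162 to under 166: L = 162, F = 29, f = 28, h = 4.
Median ≈ 162 + ((43.5 − 29) / 28) × 4 = 164.0714

164.07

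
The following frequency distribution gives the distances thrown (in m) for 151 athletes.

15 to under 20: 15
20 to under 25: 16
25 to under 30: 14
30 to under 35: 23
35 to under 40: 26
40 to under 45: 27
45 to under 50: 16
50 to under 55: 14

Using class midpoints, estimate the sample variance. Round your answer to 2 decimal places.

Midpoints: 17.5, 22.5, 27.5, 32.5, 37.5, 42.5, 47.5, 52.5
n = 151, Σfm = 5372.5, mean = 35.5795
Σfm² = 207593.75
Σf(m − x̄)² = Σfm² − (Σfm)²/n = 207593.75 − 5372.5²/151 = 16443.0464
Sample variance = 16443.0464 / 150 = 109.6203

109.62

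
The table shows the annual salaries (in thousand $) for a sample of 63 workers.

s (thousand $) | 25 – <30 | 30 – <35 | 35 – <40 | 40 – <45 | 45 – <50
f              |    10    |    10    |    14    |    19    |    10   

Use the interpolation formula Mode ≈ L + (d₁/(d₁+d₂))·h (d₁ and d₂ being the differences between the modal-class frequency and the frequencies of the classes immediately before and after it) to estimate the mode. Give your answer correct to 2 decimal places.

Modal class: 40 – <45 (highest frequency 19).
d₁ = 19 − 14 = 5, d₂ = 19 − 10 = 9
Mode ≈ 40 + (5/(5+9)) × 5 = 40 + 1.7857 = 41.7857

41.79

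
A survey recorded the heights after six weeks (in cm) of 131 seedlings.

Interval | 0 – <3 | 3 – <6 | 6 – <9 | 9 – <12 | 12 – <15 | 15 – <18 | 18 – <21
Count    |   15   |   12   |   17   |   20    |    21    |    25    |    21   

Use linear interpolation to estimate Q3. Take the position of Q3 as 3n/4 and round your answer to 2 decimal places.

16.59

Cumulative frequencies: 15, 27, 44, 64, 85, 110, 131
n = 131; position = 3n/4 = 98.25.
This falls in the class 15 – <18: L = 15, F = 85, f = 25, h = 3.
Upper quartile ≈ 15 + ((98.25 − 85) / 25) × 3 = 16.5900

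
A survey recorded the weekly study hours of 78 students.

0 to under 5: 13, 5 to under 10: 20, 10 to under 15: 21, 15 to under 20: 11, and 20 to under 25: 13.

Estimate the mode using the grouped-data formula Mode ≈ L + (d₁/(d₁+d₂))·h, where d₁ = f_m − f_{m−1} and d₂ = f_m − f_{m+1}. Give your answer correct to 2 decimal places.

10.45

Modal class: 10 to under 15 (highest frequency 21).
d₁ = 21 − 20 = 1, d₂ = 21 − 11 = 10
Mode ≈ 10 + (1/(1+10)) × 5 = 10 + 0.4545 = 10.4545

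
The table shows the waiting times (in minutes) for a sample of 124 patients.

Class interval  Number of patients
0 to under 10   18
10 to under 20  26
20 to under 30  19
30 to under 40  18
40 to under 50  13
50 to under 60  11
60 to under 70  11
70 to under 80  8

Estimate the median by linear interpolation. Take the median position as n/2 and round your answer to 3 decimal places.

Cumulative frequencies: 18, 44, 63, 81, 94, 105, 116, 124
n = 124; position = n/2 = 62.
This falls in the class 20 to under 30: L = 20, F = 44, f = 19, h = 10.
Median ≈ 20 + ((62 − 44) / 19) × 10 = 29.4737

29.474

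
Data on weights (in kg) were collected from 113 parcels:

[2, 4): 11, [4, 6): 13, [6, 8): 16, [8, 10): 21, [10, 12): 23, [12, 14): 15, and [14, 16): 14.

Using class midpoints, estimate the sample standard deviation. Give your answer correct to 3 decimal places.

3.647

Midpoints: 3, 5, 7, 9, 11, 13, 15
n = 113, Σfm = 1057, mean = 9.3540
Σfm² = 11377
Σf(m − x̄)² = Σfm² − (Σfm)²/n = 11377 − 1057²/113 = 1489.8407
Sample variance = 1489.8407 / 112 = 13.3021
Standard deviation = √13.3021 = 3.6472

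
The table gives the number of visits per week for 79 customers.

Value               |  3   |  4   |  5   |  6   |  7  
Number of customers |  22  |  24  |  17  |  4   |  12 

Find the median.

4

Cumulative frequencies: 22, 46, 63, 67, 79
n = 79, so the median is the value in position (n+1)/2 = 40.
Position 40 falls at value 4.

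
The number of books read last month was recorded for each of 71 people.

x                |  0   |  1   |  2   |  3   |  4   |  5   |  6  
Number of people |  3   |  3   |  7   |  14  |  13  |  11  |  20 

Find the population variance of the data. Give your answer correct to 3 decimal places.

2.929

Values: 0, 1, 2, 3, 4, 5, 6
n = 71, Σfx = 286, mean = 4.0282
Σfx² = 1360
Σf(x − x̄)² = Σfx² − (Σfx)²/n = 1360 − 286²/71 = 207.9437
Population variance = 207.9437 / 71 = 2.9288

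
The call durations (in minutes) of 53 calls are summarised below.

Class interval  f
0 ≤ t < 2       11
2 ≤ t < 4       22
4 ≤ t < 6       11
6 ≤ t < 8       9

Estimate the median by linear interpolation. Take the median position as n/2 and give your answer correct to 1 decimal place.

3.4

Cumulative frequencies: 11, 33, 44, 53
n = 53; position = n/2 = 26.5.
This falls in the class 2 ≤ t < 4: L = 2, F = 11, f = 22, h = 2.
Median ≈ 2 + ((26.5 − 11) / 22) × 2 = 3.4091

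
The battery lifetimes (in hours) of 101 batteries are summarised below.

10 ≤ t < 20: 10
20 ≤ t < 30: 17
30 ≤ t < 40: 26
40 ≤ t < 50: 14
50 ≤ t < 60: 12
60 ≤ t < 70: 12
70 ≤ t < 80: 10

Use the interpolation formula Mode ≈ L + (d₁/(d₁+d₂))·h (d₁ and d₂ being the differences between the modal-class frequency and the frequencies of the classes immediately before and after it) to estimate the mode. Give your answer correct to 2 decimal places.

34.29

Modal class: 30 ≤ t < 40 (highest frequency 26).
d₁ = 26 − 17 = 9, d₂ = 26 − 14 = 12
Mode ≈ 30 + (9/(9+12)) × 10 = 30 + 4.2857 = 34.2857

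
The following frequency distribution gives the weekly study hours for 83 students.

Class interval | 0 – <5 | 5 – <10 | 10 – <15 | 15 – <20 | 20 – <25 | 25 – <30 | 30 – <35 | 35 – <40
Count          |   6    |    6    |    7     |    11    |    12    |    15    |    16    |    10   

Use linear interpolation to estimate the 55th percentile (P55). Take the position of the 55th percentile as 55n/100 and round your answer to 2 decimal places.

Cumulative frequencies: 6, 12, 19, 30, 42, 57, 73, 83
n = 83; position = 55n/100 = 45.65.
This falls in the class 25 – <30: L = 25, F = 42, f = 15, h = 5.
55th percentile ≈ 25 + ((45.65 − 42) / 15) × 5 = 26.2167

26.22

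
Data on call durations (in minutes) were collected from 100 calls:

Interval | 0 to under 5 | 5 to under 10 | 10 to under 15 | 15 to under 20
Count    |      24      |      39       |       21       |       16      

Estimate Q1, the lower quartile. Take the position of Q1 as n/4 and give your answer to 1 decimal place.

Cumulative frequencies: 24, 63, 84, 100
n = 100; position = n/4 = 25.
This falls in the class 5 to under 10: L = 5, F = 24, f = 39, h = 5.
Lower quartile ≈ 5 + ((25 − 24) / 39) × 5 = 5.1282

5.1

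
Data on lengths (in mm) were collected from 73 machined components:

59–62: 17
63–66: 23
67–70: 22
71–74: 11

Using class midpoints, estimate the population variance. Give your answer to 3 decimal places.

Midpoints: 60.5, 64.5, 68.5, 72.5
n = 73, Σfm = 4816.5, mean = 65.9795
Σfm² = 318958.25
Σf(m − x̄)² = Σfm² − (Σfm)²/n = 318958.25 − 4816.5²/73 = 1168.2192
Population variance = 1168.2192 / 73 = 16.0030

16.003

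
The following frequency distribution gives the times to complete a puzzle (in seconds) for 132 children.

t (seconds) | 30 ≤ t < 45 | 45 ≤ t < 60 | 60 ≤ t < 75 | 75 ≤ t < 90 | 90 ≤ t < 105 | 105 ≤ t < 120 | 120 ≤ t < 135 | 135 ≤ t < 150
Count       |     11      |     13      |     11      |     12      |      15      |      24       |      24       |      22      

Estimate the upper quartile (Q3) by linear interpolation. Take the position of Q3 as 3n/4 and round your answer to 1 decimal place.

Cumulative frequencies: 11, 24, 35, 47, 62, 86, 110, 132
n = 132; position = 3n/4 = 99.
This falls in the class 120 ≤ t < 135: L = 120, F = 86, f = 24, h = 15.
Upper quartile ≈ 120 + ((99 − 86) / 24) × 15 = 128.1250

128.1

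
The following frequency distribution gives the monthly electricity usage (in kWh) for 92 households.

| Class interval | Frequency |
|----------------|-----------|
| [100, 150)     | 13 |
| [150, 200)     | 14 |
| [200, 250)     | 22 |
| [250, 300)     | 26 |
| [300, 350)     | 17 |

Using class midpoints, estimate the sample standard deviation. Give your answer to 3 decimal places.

65.392

Midpoints: 125, 175, 225, 275, 325
n = 92, Σfm = 21700, mean = 235.8696
Σfm² = 5507500
Σf(m − x̄)² = Σfm² − (Σfm)²/n = 5507500 − 21700²/92 = 389130.4348
Sample variance = 389130.4348 / 91 = 4276.1586
Standard deviation = √4276.1586 = 65.3923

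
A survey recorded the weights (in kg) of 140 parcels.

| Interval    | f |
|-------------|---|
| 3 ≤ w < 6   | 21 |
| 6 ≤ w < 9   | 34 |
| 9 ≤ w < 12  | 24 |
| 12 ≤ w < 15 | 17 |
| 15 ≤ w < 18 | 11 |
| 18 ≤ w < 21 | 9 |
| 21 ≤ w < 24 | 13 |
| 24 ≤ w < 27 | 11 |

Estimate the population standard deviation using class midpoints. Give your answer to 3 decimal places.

6.591

Midpoints: 4.5, 7.5, 10.5, 13.5, 16.5, 19.5, 22.5, 25.5
n = 140, Σfm = 1761, mean = 12.5786
Σfm² = 28233
Σf(m − x̄)² = Σfm² − (Σfm)²/n = 28233 − 1761²/140 = 6082.1357
Population variance = 6082.1357 / 140 = 43.4438
Standard deviation = √43.4438 = 6.5912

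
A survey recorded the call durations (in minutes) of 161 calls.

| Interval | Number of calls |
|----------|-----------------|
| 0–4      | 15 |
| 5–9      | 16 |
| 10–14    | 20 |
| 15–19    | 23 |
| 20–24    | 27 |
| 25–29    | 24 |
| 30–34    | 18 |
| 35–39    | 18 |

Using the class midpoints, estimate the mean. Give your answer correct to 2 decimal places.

Midpoints: 2, 7, 12, 17, 22, 27, 32, 37
Σfm = 15×2 + 16×7 + 20×12 + 23×17 + 27×22 + 24×27 + 18×32 + 18×37 = 3257
n = Σf = 161
Mean = 3257 / 161 = 20.2298

20.23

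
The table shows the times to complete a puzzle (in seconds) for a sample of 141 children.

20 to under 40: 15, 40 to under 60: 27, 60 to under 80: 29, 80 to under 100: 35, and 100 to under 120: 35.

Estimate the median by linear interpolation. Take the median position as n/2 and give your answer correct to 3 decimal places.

79.655

Cumulative frequencies: 15, 42, 71, 106, 141
n = 141; position = n/2 = 70.5.
This falls in the class 60 to under 80: L = 60, F = 42, f = 29, h = 20.
Median ≈ 60 + ((70.5 − 42) / 29) × 20 = 79.6552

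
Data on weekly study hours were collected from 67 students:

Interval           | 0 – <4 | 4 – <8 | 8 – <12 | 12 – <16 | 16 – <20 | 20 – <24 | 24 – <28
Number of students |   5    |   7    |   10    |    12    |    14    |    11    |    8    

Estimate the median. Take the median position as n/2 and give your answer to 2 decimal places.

Cumulative frequencies: 5, 12, 22, 34, 48, 59, 67
n = 67; position = n/2 = 33.5.
This falls in the class 12 – <16: L = 12, F = 22, f = 12, h = 4.
Median ≈ 12 + ((33.5 − 22) / 12) × 4 = 15.8333

15.83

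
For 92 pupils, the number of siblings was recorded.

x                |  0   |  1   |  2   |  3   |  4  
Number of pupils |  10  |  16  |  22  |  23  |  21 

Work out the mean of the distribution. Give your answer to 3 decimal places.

Values: 0, 1, 2, 3, 4
Σfx = 10×0 + 16×1 + 22×2 + 23×3 + 21×4 = 213
n = Σf = 92
Mean = 213 / 92 = 2.3152

2.315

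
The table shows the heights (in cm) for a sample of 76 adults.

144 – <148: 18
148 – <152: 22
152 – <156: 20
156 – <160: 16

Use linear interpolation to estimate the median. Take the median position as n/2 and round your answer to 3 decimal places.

Cumulative frequencies: 18, 40, 60, 76
n = 76; position = n/2 = 38.
This falls in the class 148 – <152: L = 148, F = 18, f = 22, h = 4.
Median ≈ 148 + ((38 − 18) / 22) × 4 = 151.6364

151.636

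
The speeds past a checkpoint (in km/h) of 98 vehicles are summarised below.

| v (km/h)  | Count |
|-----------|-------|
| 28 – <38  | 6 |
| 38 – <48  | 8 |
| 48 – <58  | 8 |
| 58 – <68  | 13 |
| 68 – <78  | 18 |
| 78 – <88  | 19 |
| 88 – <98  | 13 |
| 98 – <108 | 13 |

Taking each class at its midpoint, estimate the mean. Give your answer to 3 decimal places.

73.714

Midpoints: 33, 43, 53, 63, 73, 83, 93, 103
Σfm = 6×33 + 8×43 + 8×53 + 13×63 + 18×73 + 19×83 + 13×93 + 13×103 = 7224
n = Σf = 98
Mean = 7224 / 98 = 73.7143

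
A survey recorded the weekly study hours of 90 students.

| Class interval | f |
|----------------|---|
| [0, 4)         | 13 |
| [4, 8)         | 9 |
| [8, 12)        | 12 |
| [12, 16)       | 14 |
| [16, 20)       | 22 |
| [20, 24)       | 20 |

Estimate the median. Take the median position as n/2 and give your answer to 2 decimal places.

15.14

Cumulative frequencies: 13, 22, 34, 48, 70, 90
n = 90; position = n/2 = 45.
This falls in the class [12, 16): L = 12, F = 34, f = 14, h = 4.
Median ≈ 12 + ((45 − 34) / 14) × 4 = 15.1429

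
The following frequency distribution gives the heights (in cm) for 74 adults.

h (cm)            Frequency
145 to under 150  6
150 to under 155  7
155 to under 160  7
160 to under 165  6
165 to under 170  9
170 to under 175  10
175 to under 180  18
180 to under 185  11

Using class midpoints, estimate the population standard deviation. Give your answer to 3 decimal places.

11.201

Midpoints: 147.5, 152.5, 157.5, 162.5, 167.5, 172.5, 177.5, 182.5
n = 74, Σfm = 12465, mean = 168.4459
Σfm² = 2108962.5
Σf(m − x̄)² = Σfm² − (Σfm)²/n = 2108962.5 − 12465²/74 = 9283.7838
Population variance = 9283.7838 / 74 = 125.4565
Standard deviation = √125.4565 = 11.2007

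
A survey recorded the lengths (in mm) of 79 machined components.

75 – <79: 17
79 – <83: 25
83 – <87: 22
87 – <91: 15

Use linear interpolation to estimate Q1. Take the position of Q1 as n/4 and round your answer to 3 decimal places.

Cumulative frequencies: 17, 42, 64, 79
n = 79; position = n/4 = 19.75.
This falls in the class 79 – <83: L = 79, F = 17, f = 25, h = 4.
Lower quartile ≈ 79 + ((19.75 − 17) / 25) × 4 = 79.4400

79.440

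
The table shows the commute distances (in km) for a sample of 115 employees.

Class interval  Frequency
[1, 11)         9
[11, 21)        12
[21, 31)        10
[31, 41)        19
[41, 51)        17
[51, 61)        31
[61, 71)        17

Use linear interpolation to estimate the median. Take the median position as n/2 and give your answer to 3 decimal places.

45.412

Cumulative frequencies: 9, 21, 31, 50, 67, 98, 115
n = 115; position = n/2 = 57.5.
This falls in the class [41, 51): L = 41, F = 50, f = 17, h = 10.
Median ≈ 41 + ((57.5 − 50) / 17) × 10 = 45.4118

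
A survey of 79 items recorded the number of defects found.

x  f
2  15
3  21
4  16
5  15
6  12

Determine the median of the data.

4

Cumulative frequencies: 15, 36, 52, 67, 79
n = 79, so the median is the value in position (n+1)/2 = 40.
Position 40 falls at value 4.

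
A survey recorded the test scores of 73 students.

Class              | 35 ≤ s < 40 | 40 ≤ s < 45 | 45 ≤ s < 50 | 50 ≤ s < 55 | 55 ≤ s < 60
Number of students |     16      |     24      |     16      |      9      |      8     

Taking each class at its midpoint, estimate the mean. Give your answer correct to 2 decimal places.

45.38

Midpoints: 37.5, 42.5, 47.5, 52.5, 57.5
Σfm = 16×37.5 + 24×42.5 + 16×47.5 + 9×52.5 + 8×57.5 = 3312.5
n = Σf = 73
Mean = 3312.5 / 73 = 45.3767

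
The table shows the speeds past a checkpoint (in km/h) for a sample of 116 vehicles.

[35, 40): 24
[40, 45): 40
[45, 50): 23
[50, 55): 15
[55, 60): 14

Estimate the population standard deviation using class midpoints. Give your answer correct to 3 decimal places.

Midpoints: 37.5, 42.5, 47.5, 52.5, 57.5
n = 116, Σfm = 5285, mean = 45.5603
Σfm² = 245525
Σf(m − x̄)² = Σfm² − (Σfm)²/n = 245525 − 5285²/116 = 4738.5776
Population variance = 4738.5776 / 116 = 40.8498
Standard deviation = √40.8498 = 6.3914

6.391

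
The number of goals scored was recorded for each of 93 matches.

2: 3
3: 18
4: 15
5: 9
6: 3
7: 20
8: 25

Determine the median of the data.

6

Cumulative frequencies: 3, 21, 36, 45, 48, 68, 93
n = 93, so the median is the value in position (n+1)/2 = 47.
Position 47 falls at value 6.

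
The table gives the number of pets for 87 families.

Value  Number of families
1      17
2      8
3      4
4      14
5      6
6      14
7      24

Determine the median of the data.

5

Cumulative frequencies: 17, 25, 29, 43, 49, 63, 87
n = 87, so the median is the value in position (n+1)/2 = 44.
Position 44 falls at value 5.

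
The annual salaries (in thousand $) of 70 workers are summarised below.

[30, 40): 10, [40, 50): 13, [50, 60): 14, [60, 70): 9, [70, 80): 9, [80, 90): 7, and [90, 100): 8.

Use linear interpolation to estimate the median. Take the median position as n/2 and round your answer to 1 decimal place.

Cumulative frequencies: 10, 23, 37, 46, 55, 62, 70
n = 70; position = n/2 = 35.
This falls in the class [50, 60): L = 50, F = 23, f = 14, h = 10.
Median ≈ 50 + ((35 − 23) / 14) × 10 = 58.5714

58.6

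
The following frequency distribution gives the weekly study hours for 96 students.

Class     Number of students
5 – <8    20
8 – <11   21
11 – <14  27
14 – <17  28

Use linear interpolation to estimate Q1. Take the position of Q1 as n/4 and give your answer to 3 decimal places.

8.571

Cumulative frequencies: 20, 41, 68, 96
n = 96; position = n/4 = 24.
This falls in the class 8 – <11: L = 8, F = 20, f = 21, h = 3.
Lower quartile ≈ 8 + ((24 − 20) / 21) × 3 = 8.5714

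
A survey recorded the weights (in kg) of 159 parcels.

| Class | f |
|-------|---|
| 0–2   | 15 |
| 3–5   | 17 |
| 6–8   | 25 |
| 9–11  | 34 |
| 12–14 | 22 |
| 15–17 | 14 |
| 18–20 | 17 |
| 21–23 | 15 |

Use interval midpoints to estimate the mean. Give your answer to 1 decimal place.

11.1

Midpoints: 1, 4, 7, 10, 13, 16, 19, 22
Σfm = 15×1 + 17×4 + 25×7 + 34×10 + 22×13 + 14×16 + 17×19 + 15×22 = 1761
n = Σf = 159
Mean = 1761 / 159 = 11.0755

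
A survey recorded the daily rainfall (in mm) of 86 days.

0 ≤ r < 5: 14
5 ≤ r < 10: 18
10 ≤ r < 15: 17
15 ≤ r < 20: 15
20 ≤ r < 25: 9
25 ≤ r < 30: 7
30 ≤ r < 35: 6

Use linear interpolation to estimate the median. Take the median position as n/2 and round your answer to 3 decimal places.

13.235

Cumulative frequencies: 14, 32, 49, 64, 73, 80, 86
n = 86; position = n/2 = 43.
This falls in the class 10 ≤ r < 15: L = 10, F = 32, f = 17, h = 5.
Median ≈ 10 + ((43 − 32) / 17) × 5 = 13.2353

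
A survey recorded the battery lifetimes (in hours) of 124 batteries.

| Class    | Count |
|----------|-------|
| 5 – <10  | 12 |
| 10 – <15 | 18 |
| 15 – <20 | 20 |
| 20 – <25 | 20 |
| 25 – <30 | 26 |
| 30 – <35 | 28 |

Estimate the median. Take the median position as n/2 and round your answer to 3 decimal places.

Cumulative frequencies: 12, 30, 50, 70, 96, 124
n = 124; position = n/2 = 62.
This falls in the class 20 – <25: L = 20, F = 50, f = 20, h = 5.
Median ≈ 20 + ((62 − 50) / 20) × 5 = 23.0000

23.000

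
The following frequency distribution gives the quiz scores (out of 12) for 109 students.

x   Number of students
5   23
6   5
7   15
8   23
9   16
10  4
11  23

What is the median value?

Cumulative frequencies: 23, 28, 43, 66, 82, 86, 109
n = 109, so the median is the value in position (n+1)/2 = 55.
Position 55 falls at value 8.

8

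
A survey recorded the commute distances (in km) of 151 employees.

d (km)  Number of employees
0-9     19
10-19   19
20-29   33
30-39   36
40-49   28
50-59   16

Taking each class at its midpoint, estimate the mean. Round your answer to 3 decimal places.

Midpoints: 4.5, 14.5, 24.5, 34.5, 44.5, 54.5
Σfm = 19×4.5 + 19×14.5 + 33×24.5 + 36×34.5 + 28×44.5 + 16×54.5 = 4529.5
n = Σf = 151
Mean = 4529.5 / 151 = 29.9967

29.997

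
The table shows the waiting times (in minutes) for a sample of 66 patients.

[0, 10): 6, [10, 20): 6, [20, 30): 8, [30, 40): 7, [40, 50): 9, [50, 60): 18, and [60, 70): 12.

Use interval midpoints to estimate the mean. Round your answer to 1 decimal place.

Midpoints: 5, 15, 25, 35, 45, 55, 65
Σfm = 6×5 + 6×15 + 8×25 + 7×35 + 9×45 + 18×55 + 12×65 = 2740
n = Σf = 66
Mean = 2740 / 66 = 41.5152

41.5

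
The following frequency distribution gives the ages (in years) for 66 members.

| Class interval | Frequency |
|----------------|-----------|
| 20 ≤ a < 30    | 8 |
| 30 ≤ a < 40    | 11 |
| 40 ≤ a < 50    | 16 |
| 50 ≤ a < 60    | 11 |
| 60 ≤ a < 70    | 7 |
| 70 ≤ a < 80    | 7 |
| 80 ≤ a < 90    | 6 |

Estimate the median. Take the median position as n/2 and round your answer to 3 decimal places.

48.750

Cumulative frequencies: 8, 19, 35, 46, 53, 60, 66
n = 66; position = n/2 = 33.
This falls in the class 40 ≤ a < 50: L = 40, F = 19, f = 16, h = 10.
Median ≈ 40 + ((33 − 19) / 16) × 10 = 48.7500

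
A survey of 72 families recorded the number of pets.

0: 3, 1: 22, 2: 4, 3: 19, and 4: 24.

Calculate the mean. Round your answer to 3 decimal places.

Values: 0, 1, 2, 3, 4
Σfx = 3×0 + 22×1 + 4×2 + 19×3 + 24×4 = 183
n = Σf = 72
Mean = 183 / 72 = 2.5417

2.542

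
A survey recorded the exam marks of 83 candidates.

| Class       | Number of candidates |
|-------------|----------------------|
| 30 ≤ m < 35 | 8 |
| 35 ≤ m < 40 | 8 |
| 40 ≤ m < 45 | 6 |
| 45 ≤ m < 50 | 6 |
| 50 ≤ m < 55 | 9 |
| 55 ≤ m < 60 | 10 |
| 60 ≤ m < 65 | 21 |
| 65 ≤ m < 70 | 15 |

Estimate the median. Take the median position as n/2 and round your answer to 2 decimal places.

Cumulative frequencies: 8, 16, 22, 28, 37, 47, 68, 83
n = 83; position = n/2 = 41.5.
This falls in the class 55 ≤ m < 60: L = 55, F = 37, f = 10, h = 5.
Median ≈ 55 + ((41.5 − 37) / 10) × 5 = 57.2500

57.25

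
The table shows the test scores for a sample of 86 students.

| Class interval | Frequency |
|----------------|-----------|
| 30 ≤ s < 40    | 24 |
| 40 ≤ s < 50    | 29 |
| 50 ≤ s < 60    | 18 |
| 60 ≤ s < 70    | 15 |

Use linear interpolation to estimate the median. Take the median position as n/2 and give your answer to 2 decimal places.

46.55

Cumulative frequencies: 24, 53, 71, 86
n = 86; position = n/2 = 43.
This falls in the class 40 ≤ s < 50: L = 40, F = 24, f = 29, h = 10.
Median ≈ 40 + ((43 − 24) / 29) × 10 = 46.5517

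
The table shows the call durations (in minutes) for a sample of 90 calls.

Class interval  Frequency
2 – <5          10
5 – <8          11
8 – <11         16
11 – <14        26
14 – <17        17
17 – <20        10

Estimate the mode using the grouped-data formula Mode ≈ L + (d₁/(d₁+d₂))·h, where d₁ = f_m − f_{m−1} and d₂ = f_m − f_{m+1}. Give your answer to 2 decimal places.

Modal class: 11 – <14 (highest frequency 26).
d₁ = 26 − 16 = 10, d₂ = 26 − 17 = 9
Mode ≈ 11 + (10/(10+9)) × 3 = 11 + 1.5789 = 12.5789

12.58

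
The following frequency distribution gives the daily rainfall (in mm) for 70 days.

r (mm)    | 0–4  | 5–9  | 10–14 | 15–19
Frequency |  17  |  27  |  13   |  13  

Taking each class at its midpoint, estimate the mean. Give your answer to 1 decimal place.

Midpoints: 2, 7, 12, 17
Σfm = 17×2 + 27×7 + 13×12 + 13×17 = 600
n = Σf = 70
Mean = 600 / 70 = 8.5714

8.6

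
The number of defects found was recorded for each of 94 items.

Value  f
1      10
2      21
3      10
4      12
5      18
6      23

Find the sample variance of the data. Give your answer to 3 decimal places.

Values: 1, 2, 3, 4, 5, 6
n = 94, Σfx = 358, mean = 3.8085
Σfx² = 1654
Σf(x − x̄)² = Σfx² − (Σfx)²/n = 1654 − 358²/94 = 290.5532
Sample variance = 290.5532 / 93 = 3.1242

3.124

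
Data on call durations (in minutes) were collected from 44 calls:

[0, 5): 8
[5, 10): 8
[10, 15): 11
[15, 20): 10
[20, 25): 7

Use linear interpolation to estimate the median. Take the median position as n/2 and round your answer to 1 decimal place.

Cumulative frequencies: 8, 16, 27, 37, 44
n = 44; position = n/2 = 22.
This falls in the class [10, 15): L = 10, F = 16, f = 11, h = 5.
Median ≈ 10 + ((22 − 16) / 11) × 5 = 12.7273

12.7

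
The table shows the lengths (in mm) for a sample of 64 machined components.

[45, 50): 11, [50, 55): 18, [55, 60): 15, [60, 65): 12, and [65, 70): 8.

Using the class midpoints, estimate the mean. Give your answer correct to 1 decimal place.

56.6

Midpoints: 47.5, 52.5, 57.5, 62.5, 67.5
Σfm = 11×47.5 + 18×52.5 + 15×57.5 + 12×62.5 + 8×67.5 = 3620
n = Σf = 64
Mean = 3620 / 64 = 56.5625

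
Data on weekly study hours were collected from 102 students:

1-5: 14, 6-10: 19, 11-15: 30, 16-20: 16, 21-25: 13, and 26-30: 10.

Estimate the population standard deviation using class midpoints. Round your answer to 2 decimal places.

Midpoints: 3, 8, 13, 18, 23, 28
n = 102, Σfm = 1451, mean = 14.2255
Σfm² = 26313
Σf(m − x̄)² = Σfm² − (Σfm)²/n = 26313 − 1451²/102 = 5671.8137
Population variance = 5671.8137 / 102 = 55.6060
Standard deviation = √55.6060 = 7.4569

7.46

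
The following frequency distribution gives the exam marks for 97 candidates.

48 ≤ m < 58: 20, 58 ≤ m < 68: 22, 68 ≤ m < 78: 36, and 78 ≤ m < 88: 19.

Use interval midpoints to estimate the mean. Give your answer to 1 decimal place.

Midpoints: 53, 63, 73, 83
Σfm = 20×53 + 22×63 + 36×73 + 19×83 = 6651
n = Σf = 97
Mean = 6651 / 97 = 68.5670

68.6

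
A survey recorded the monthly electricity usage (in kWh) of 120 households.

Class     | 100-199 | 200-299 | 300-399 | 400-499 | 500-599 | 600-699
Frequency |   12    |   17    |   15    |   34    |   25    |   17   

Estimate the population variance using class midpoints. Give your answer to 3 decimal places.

Midpoints: 149.5, 249.5, 349.5, 449.5, 549.5, 649.5
n = 120, Σfm = 51340, mean = 427.8333
Σfm² = 24748630
Σf(m − x̄)² = Σfm² − (Σfm)²/n = 24748630 − 51340²/120 = 2783666.6667
Population variance = 2783666.6667 / 120 = 23197.2222

23197.222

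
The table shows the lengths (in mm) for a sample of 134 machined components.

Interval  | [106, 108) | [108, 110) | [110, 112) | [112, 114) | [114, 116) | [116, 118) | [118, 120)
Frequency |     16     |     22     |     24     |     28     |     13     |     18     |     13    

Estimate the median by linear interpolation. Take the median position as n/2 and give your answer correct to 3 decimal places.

Cumulative frequencies: 16, 38, 62, 90, 103, 121, 134
n = 134; position = n/2 = 67.
This falls in the class [112, 114): L = 112, F = 62, f = 28, h = 2.
Median ≈ 112 + ((67 − 62) / 28) × 2 = 112.3571

112.357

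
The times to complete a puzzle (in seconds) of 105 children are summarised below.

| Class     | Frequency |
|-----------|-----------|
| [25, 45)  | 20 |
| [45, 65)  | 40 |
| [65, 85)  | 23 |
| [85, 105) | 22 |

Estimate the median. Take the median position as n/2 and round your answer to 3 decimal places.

61.250

Cumulative frequencies: 20, 60, 83, 105
n = 105; position = n/2 = 52.5.
This falls in the class [45, 65): L = 45, F = 20, f = 40, h = 20.
Median ≈ 45 + ((52.5 − 20) / 40) × 20 = 61.2500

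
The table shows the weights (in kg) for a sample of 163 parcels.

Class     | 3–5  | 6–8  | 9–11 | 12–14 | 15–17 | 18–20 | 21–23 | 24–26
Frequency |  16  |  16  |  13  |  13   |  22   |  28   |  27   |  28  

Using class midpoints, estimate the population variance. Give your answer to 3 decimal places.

47.022

Midpoints: 4, 7, 10, 13, 16, 19, 22, 25
n = 163, Σfm = 2653, mean = 16.2761
Σfm² = 50845
Σf(m − x̄)² = Σfm² − (Σfm)²/n = 50845 − 2653²/163 = 7664.5767
Population variance = 7664.5767 / 163 = 47.0219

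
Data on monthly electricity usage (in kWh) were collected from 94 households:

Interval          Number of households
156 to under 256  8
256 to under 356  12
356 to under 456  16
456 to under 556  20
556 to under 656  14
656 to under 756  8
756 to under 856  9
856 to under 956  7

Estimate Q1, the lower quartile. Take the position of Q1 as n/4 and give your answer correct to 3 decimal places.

Cumulative frequencies: 8, 20, 36, 56, 70, 78, 87, 94
n = 94; position = n/4 = 23.5.
This falls in the class 356 to under 456: L = 356, F = 20, f = 16, h = 100.
Lower quartile ≈ 356 + ((23.5 − 20) / 16) × 100 = 377.8750

377.875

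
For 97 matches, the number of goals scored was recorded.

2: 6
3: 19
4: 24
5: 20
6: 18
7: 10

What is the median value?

Cumulative frequencies: 6, 25, 49, 69, 87, 97
n = 97, so the median is the value in position (n+1)/2 = 49.
Position 49 falls at value 4.

4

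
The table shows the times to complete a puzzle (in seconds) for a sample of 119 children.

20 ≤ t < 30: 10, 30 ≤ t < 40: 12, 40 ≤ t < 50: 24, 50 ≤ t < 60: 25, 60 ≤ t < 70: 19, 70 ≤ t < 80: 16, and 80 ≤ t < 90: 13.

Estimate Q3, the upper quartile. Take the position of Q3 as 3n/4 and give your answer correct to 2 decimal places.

69.61

Cumulative frequencies: 10, 22, 46, 71, 90, 106, 119
n = 119; position = 3n/4 = 89.25.
This falls in the class 60 ≤ t < 70: L = 60, F = 71, f = 19, h = 10.
Upper quartile ≈ 60 + ((89.25 − 71) / 19) × 10 = 69.6053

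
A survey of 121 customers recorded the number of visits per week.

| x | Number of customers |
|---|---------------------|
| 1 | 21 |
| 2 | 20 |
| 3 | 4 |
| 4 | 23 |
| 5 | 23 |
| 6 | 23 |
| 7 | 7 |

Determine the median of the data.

Cumulative frequencies: 21, 41, 45, 68, 91, 114, 121
n = 121, so the median is the value in position (n+1)/2 = 61.
Position 61 falls at value 4.

4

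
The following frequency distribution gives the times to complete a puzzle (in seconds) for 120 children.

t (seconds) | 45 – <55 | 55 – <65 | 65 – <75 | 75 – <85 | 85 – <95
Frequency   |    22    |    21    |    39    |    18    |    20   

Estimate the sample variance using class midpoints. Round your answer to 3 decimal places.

173.606

Midpoints: 50, 60, 70, 80, 90
n = 120, Σfm = 8330, mean = 69.4167
Σfm² = 598900
Σf(m − x̄)² = Σfm² − (Σfm)²/n = 598900 − 8330²/120 = 20659.1667
Sample variance = 20659.1667 / 119 = 173.6064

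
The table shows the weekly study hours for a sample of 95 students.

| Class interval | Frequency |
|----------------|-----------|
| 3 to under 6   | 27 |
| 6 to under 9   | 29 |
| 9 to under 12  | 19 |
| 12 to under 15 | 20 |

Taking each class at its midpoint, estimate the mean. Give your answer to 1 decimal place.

8.5

Midpoints: 4.5, 7.5, 10.5, 13.5
Σfm = 27×4.5 + 29×7.5 + 19×10.5 + 20×13.5 = 808.5
n = Σf = 95
Mean = 808.5 / 95 = 8.5105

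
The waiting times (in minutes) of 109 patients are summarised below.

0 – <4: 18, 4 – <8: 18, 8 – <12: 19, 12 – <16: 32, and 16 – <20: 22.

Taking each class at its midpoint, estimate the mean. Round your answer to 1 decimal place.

Midpoints: 2, 6, 10, 14, 18
Σfm = 18×2 + 18×6 + 19×10 + 32×14 + 22×18 = 1178
n = Σf = 109
Mean = 1178 / 109 = 10.8073

10.8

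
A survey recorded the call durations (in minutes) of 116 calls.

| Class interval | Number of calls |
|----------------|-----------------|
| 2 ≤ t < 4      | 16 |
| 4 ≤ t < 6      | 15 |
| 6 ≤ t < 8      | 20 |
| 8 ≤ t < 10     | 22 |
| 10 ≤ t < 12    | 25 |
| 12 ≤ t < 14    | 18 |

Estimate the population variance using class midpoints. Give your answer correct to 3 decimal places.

Midpoints: 3, 5, 7, 9, 11, 13
n = 116, Σfm = 970, mean = 8.3621
Σfm² = 9348
Σf(m − x̄)² = Σfm² − (Σfm)²/n = 9348 − 970²/116 = 1236.7931
Population variance = 1236.7931 / 116 = 10.6620

10.662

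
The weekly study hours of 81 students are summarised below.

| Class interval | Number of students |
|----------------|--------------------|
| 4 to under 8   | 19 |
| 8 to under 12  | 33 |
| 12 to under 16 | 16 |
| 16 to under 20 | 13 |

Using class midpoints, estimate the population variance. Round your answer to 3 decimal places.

Midpoints: 6, 10, 14, 18
n = 81, Σfm = 902, mean = 11.1358
Σfm² = 11332
Σf(m − x̄)² = Σfm² − (Σfm)²/n = 11332 − 902²/81 = 1287.5062
Population variance = 1287.5062 / 81 = 15.8951

15.895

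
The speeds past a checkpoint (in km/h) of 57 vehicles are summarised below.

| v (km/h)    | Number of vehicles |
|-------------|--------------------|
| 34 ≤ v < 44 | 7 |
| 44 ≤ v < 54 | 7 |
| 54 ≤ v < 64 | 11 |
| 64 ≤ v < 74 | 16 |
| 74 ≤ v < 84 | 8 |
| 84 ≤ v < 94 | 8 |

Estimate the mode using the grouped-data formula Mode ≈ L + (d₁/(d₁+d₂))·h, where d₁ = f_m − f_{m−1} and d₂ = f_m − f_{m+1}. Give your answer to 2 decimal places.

67.85

Modal class: 64 ≤ v < 74 (highest frequency 16).
d₁ = 16 − 11 = 5, d₂ = 16 − 8 = 8
Mode ≈ 64 + (5/(5+8)) × 10 = 64 + 3.8462 = 67.8462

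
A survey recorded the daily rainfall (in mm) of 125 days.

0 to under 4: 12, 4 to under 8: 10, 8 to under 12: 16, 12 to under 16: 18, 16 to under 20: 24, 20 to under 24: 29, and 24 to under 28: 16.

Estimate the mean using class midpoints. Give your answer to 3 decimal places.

15.856

Midpoints: 2, 6, 10, 14, 18, 22, 26
Σfm = 12×2 + 10×6 + 16×10 + 18×14 + 24×18 + 29×22 + 16×26 = 1982
n = Σf = 125
Mean = 1982 / 125 = 15.8560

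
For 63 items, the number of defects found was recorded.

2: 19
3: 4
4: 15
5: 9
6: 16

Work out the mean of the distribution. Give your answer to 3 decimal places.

Values: 2, 3, 4, 5, 6
Σfx = 19×2 + 4×3 + 15×4 + 9×5 + 16×6 = 251
n = Σf = 63
Mean = 251 / 63 = 3.9841

3.984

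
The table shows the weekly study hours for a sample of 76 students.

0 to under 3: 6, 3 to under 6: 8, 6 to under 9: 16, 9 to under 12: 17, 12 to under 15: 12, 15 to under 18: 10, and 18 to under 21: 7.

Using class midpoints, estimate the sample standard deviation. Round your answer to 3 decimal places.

5.102

Midpoints: 1.5, 4.5, 7.5, 10.5, 13.5, 16.5, 19.5
n = 76, Σfm = 807, mean = 10.6184
Σfm² = 10521
Σf(m − x̄)² = Σfm² − (Σfm)²/n = 10521 − 807²/76 = 1951.9342
Sample variance = 1951.9342 / 75 = 26.0258
Standard deviation = √26.0258 = 5.1015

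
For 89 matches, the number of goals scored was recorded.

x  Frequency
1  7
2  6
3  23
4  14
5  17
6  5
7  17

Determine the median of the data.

4

Cumulative frequencies: 7, 13, 36, 50, 67, 72, 89
n = 89, so the median is the value in position (n+1)/2 = 45.
Position 45 falls at value 4.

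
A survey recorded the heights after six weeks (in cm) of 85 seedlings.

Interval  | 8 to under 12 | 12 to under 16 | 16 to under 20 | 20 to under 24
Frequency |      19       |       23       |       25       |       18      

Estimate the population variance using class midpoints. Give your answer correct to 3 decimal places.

17.929

Midpoints: 10, 14, 18, 22
n = 85, Σfm = 1358, mean = 15.9765
Σfm² = 23220
Σf(m − x̄)² = Σfm² − (Σfm)²/n = 23220 − 1358²/85 = 1523.9529
Population variance = 1523.9529 / 85 = 17.9289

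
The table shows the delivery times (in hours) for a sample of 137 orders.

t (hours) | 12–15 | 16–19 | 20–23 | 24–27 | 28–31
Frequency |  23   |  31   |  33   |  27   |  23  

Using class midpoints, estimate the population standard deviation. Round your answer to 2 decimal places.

5.31

Midpoints: 13.5, 17.5, 21.5, 25.5, 29.5
n = 137, Σfm = 2929.5, mean = 21.3832
Σfm² = 66512.25
Σf(m − x̄)² = Σfm² − (Σfm)²/n = 66512.25 − 2929.5²/137 = 3870.1314
Population variance = 3870.1314 / 137 = 28.2491
Standard deviation = √28.2491 = 5.3150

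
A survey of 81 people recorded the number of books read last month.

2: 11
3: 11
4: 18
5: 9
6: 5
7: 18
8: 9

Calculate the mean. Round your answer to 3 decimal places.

4.938

Values: 2, 3, 4, 5, 6, 7, 8
Σfx = 11×2 + 11×3 + 18×4 + 9×5 + 5×6 + 18×7 + 9×8 = 400
n = Σf = 81
Mean = 400 / 81 = 4.9383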